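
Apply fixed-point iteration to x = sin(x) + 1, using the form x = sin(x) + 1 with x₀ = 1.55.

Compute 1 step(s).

Equation: x = sin(x) + 1
Fixed-point form: x = sin(x) + 1
x₀ = 1.55

x_1 = g(1.550000) = 1.999784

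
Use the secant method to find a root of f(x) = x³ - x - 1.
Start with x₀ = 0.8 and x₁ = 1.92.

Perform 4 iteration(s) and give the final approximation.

f(x) = x³ - x - 1
x₀ = 0.8, x₁ = 1.92

Secant formula: x_{n+1} = x_n - f(x_n)(x_n - x_{n-1})/(f(x_n) - f(x_{n-1}))

Iteration 1:
  f(0.800000) = -1.288000
  f(1.920000) = 4.157888
  x_2 = 1.920000 - 4.157888×(1.920000 - 0.800000)/(4.157888 - (-1.288000))
       = 1.064890
Iteration 2:
  f(1.920000) = 4.157888
  f(1.064890) = -0.857315
  x_3 = 1.064890 - (-0.857315)×(1.064890 - 1.920000)/(-0.857315 - 4.157888)
       = 1.211065
Iteration 3:
  f(1.064890) = -0.857315
  f(1.211065) = -0.434822
  x_4 = 1.211065 - (-0.434822)×(1.211065 - 1.064890)/(-0.434822 - (-0.857315))
       = 1.361506
Iteration 4:
  f(1.211065) = -0.434822
  f(1.361506) = 0.162315
  x_5 = 1.361506 - 0.162315×(1.361506 - 1.211065)/(0.162315 - (-0.434822))
       = 1.320613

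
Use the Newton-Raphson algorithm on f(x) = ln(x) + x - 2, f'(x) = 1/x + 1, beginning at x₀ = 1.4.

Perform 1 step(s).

f(x) = ln(x) + x - 2
f'(x) = 1/x + 1
x₀ = 1.4

Newton-Raphson formula: x_{n+1} = x_n - f(x_n)/f'(x_n)

Iteration 1:
  f(1.400000) = -0.263528
  f'(1.400000) = 1.714286
  x_1 = 1.400000 - (-0.263528)/1.714286 = 1.553725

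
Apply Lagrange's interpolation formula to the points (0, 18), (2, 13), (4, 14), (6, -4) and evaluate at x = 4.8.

Lagrange interpolation formula:
P(x) = Σ yᵢ × Lᵢ(x)
where Lᵢ(x) = Π_{j≠i} (x - xⱼ)/(xᵢ - xⱼ)

L_0(4.8) = (4.8 - 2)/(0 - 2) × (4.8 - 4)/(0 - 4) × (4.8 - 6)/(0 - 6) = 0.056000
L_1(4.8) = (4.8 - 0)/(2 - 0) × (4.8 - 4)/(2 - 4) × (4.8 - 6)/(2 - 6) = -0.288000
L_2(4.8) = (4.8 - 0)/(4 - 0) × (4.8 - 2)/(4 - 2) × (4.8 - 6)/(4 - 6) = 1.008000
L_3(4.8) = (4.8 - 0)/(6 - 0) × (4.8 - 2)/(6 - 2) × (4.8 - 4)/(6 - 4) = 0.224000

P(4.8) = 18×L_0(4.8) + 13×L_1(4.8) + 14×L_2(4.8) + (-4)×L_3(4.8)
P(4.8) = 10.480000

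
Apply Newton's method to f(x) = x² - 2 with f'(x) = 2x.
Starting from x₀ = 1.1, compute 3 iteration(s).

f(x) = x² - 2
f'(x) = 2x
x₀ = 1.1

Newton-Raphson formula: x_{n+1} = x_n - f(x_n)/f'(x_n)

Iteration 1:
  f(1.100000) = -0.790000
  f'(1.100000) = 2.200000
  x_1 = 1.100000 - (-0.790000)/2.200000 = 1.459091
Iteration 2:
  f(1.459091) = 0.128946
  f'(1.459091) = 2.918182
  x_2 = 1.459091 - 0.128946/2.918182 = 1.414904
Iteration 3:
  f(1.414904) = 0.001953
  f'(1.414904) = 2.829807
  x_3 = 1.414904 - 0.001953/2.829807 = 1.414214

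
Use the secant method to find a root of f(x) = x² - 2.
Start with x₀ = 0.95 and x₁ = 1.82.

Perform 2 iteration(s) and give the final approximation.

f(x) = x² - 2
x₀ = 0.95, x₁ = 1.82

Secant formula: x_{n+1} = x_n - f(x_n)(x_n - x_{n-1})/(f(x_n) - f(x_{n-1}))

Iteration 1:
  f(0.950000) = -1.097500
  f(1.820000) = 1.312400
  x_2 = 1.820000 - 1.312400×(1.820000 - 0.950000)/(1.312400 - (-1.097500))
       = 1.346209
Iteration 2:
  f(1.820000) = 1.312400
  f(1.346209) = -0.187720
  x_3 = 1.346209 - (-0.187720)×(1.346209 - 1.820000)/(-0.187720 - 1.312400)
       = 1.405498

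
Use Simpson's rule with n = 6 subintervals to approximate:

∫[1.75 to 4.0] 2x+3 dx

f(x) = 2x+3
a = 1.75, b = 4.0, n = 6
h = (b - a)/n = 0.375000

Simpson's rule: (h/3)[f(x₀) + 4f(x₁) + 2f(x₂) + ... + f(xₙ)]

x_0 = 1.7500, f(x_0) = 6.500000, coefficient = 1
x_1 = 2.1250, f(x_1) = 7.250000, coefficient = 4
x_2 = 2.5000, f(x_2) = 8.000000, coefficient = 2
x_3 = 2.8750, f(x_3) = 8.750000, coefficient = 4
x_4 = 3.2500, f(x_4) = 9.500000, coefficient = 2
x_5 = 3.6250, f(x_5) = 10.250000, coefficient = 4
x_6 = 4.0000, f(x_6) = 11.000000, coefficient = 1

I ≈ (0.375000/3) × 157.500000 = 19.687500
Exact value: 19.687500
Error: 0.000000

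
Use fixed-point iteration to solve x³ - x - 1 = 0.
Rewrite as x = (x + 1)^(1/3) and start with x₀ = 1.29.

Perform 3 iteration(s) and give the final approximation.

Equation: x³ - x - 1 = 0
Fixed-point form: x = (x + 1)^(1/3)
x₀ = 1.29

x_1 = g(1.290000) = 1.318090
x_2 = g(1.318090) = 1.323458
x_3 = g(1.323458) = 1.324479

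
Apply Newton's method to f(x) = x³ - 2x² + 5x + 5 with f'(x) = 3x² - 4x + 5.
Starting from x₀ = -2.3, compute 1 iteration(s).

f(x) = x³ - 2x² + 5x + 5
f'(x) = 3x² - 4x + 5
x₀ = -2.3

Newton-Raphson formula: x_{n+1} = x_n - f(x_n)/f'(x_n)

Iteration 1:
  f(-2.300000) = -29.247000
  f'(-2.300000) = 30.070000
  x_1 = -2.300000 - (-29.247000)/30.070000 = -1.327369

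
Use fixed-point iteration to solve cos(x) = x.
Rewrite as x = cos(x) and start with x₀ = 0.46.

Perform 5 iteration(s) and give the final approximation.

Equation: cos(x) = x
Fixed-point form: x = cos(x)
x₀ = 0.46

x_1 = g(0.460000) = 0.896052
x_2 = g(0.896052) = 0.624697
x_3 = g(0.624697) = 0.811140
x_4 = g(0.811140) = 0.688672
x_5 = g(0.688672) = 0.772091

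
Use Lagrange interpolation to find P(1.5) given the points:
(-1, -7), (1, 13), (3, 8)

Lagrange interpolation formula:
P(x) = Σ yᵢ × Lᵢ(x)
where Lᵢ(x) = Π_{j≠i} (x - xⱼ)/(xᵢ - xⱼ)

L_0(1.5) = (1.5 - 1)/(-1 - 1) × (1.5 - 3)/(-1 - 3) = -0.093750
L_1(1.5) = (1.5 - (-1))/(1 - (-1)) × (1.5 - 3)/(1 - 3) = 0.937500
L_2(1.5) = (1.5 - (-1))/(3 - (-1)) × (1.5 - 1)/(3 - 1) = 0.156250

P(1.5) = (-7)×L_0(1.5) + 13×L_1(1.5) + 8×L_2(1.5)
P(1.5) = 14.093750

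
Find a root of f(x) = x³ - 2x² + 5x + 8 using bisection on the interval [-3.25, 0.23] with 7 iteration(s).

f(x) = x³ - 2x² + 5x + 8
Initial interval: [-3.25, 0.23]

Iteration 1:
  c_1 = (-3.250000 + 0.230000)/2 = -1.510000
  f(c_1) = f(-1.510000) = -7.553151
  f(a) × f(c) ≥ 0, new interval: [-1.510000, 0.230000]
Iteration 2:
  c_2 = (-1.510000 + 0.230000)/2 = -0.640000
  f(c_2) = f(-0.640000) = 3.718656
  f(a) × f(c) < 0, new interval: [-1.510000, -0.640000]
Iteration 3:
  c_3 = (-1.510000 + (-0.640000))/2 = -1.075000
  f(c_3) = f(-1.075000) = -0.928547
  f(a) × f(c) ≥ 0, new interval: [-1.075000, -0.640000]
Iteration 4:
  c_4 = (-1.075000 + (-0.640000))/2 = -0.857500
  f(c_4) = f(-0.857500) = 1.611362
  f(a) × f(c) < 0, new interval: [-1.075000, -0.857500]
Iteration 5:
  c_5 = (-1.075000 + (-0.857500))/2 = -0.966250
  f(c_5) = f(-0.966250) = 0.399343
  f(a) × f(c) < 0, new interval: [-1.075000, -0.966250]
Iteration 6:
  c_6 = (-1.075000 + (-0.966250))/2 = -1.020625
  f(c_6) = f(-1.020625) = -0.249636
  f(a) × f(c) ≥ 0, new interval: [-1.020625, -0.966250]
Iteration 7:
  c_7 = (-1.020625 + (-0.966250))/2 = -0.993437
  f(c_7) = f(-0.993437) = 0.078535
  f(a) × f(c) < 0, new interval: [-1.020625, -0.993437]

After 7 iteration(s), the approximation is c_7 = -0.993437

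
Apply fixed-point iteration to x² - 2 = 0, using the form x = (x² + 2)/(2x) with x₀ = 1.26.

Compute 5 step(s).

Equation: x² - 2 = 0
Fixed-point form: x = (x² + 2)/(2x)
x₀ = 1.26

x_1 = g(1.260000) = 1.423651
x_2 = g(1.423651) = 1.414245
x_3 = g(1.414245) = 1.414214
x_4 = g(1.414214) = 1.414214
x_5 = g(1.414214) = 1.414214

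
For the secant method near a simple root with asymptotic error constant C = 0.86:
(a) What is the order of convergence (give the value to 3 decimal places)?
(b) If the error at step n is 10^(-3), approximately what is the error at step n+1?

(a) Secant method has superlinear convergence with order φ = (1+√5)/2 ≈ 1.618.
    This means |e_{n+1}| ≈ C|e_n|^1.618.

(b) With |e_n| = 10^(-3) and C = 0.86:
    |e_{n+1}| ≈ 0.86 × (10^(-3))^1.618 = 0.86 × 10^(-4.85)

(a) ≈ 1.618 (golden ratio); (b) |e_{n+1}| ≈ 1.203e-05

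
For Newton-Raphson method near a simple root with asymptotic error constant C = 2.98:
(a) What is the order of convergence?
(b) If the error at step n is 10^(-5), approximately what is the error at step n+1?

(a) Newton-Raphson has quadratic (order 2) convergence near simple roots.
    This means |e_{n+1}| ≈ C|e_n|².

(b) With |e_n| = 10^(-5) and C = 2.98:
    |e_{n+1}| ≈ 2.98 × (10^(-5))² = 2.98 × 10^(-10)

(a) 2 (quadratic); (b) |e_{n+1}| ≈ 2.980e-10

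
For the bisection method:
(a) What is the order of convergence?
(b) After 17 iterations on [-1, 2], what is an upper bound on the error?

(a) Bisection has linear (order 1) convergence; the error is halved each step.

(b) Error bound = (b-a)/2^n = (2 - (-1))/2^{17}
    = 3/2^{17}

(a) 1 (linear); (b) error ≤ 2.29e-05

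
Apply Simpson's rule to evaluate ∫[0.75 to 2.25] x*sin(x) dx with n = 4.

f(x) = x*sin(x)
a = 0.75, b = 2.25, n = 4
h = (b - a)/n = 0.375000

Simpson's rule: (h/3)[f(x₀) + 4f(x₁) + 2f(x₂) + ... + f(xₙ)]

x_0 = 0.7500, f(x_0) = 0.511229, coefficient = 1
x_1 = 1.1250, f(x_1) = 1.015051, coefficient = 4
x_2 = 1.5000, f(x_2) = 1.496242, coefficient = 2
x_3 = 1.8750, f(x_3) = 1.788911, coefficient = 4
x_4 = 2.2500, f(x_4) = 1.750665, coefficient = 1

I ≈ (0.375000/3) × 16.470226 = 2.058778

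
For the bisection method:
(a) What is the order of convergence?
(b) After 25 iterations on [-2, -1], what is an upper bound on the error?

(a) Bisection has linear (order 1) convergence; the error is halved each step.

(b) Error bound = (b-a)/2^n = (-1 - (-2))/2^{25}
    = 1/2^{25}

(a) 1 (linear); (b) error ≤ 2.98e-08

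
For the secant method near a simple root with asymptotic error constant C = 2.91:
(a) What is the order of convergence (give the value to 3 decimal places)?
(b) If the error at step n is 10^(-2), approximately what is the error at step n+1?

(a) Secant method has superlinear convergence with order φ = (1+√5)/2 ≈ 1.618.
    This means |e_{n+1}| ≈ C|e_n|^1.618.

(b) With |e_n| = 10^(-2) and C = 2.91:
    |e_{n+1}| ≈ 2.91 × (10^(-2))^1.618 = 2.91 × 10^(-3.24)

(a) ≈ 1.618 (golden ratio); (b) |e_{n+1}| ≈ 1.690e-03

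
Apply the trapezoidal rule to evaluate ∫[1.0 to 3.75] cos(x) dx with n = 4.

f(x) = cos(x)
a = 1.0, b = 3.75, n = 4
h = (b - a)/n = 0.687500

Trapezoidal rule: (h/2)[f(x₀) + 2f(x₁) + 2f(x₂) + ... + f(xₙ)]

x_0 = 1.0000, f(x_0) = 0.540302, coefficient = 1
x_1 = 1.6875, f(x_1) = -0.116439, coefficient = 2
x_2 = 2.3750, f(x_2) = -0.720278, coefficient = 2
x_3 = 3.0625, f(x_3) = -0.996874, coefficient = 2
x_4 = 3.7500, f(x_4) = -0.820559, coefficient = 1

I ≈ (0.687500/2) × -3.947439 = -1.356932
Exact value: -1.413032
Error: 0.056100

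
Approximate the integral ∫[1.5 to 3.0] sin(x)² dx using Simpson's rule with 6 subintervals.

f(x) = sin(x)²
a = 1.5, b = 3.0, n = 6
h = (b - a)/n = 0.250000

Simpson's rule: (h/3)[f(x₀) + 4f(x₁) + 2f(x₂) + ... + f(xₙ)]

x_0 = 1.5000, f(x_0) = 0.994996, coefficient = 1
x_1 = 1.7500, f(x_1) = 0.968228, coefficient = 4
x_2 = 2.0000, f(x_2) = 0.826822, coefficient = 2
x_3 = 2.2500, f(x_3) = 0.605398, coefficient = 4
x_4 = 2.5000, f(x_4) = 0.358169, coefficient = 2
x_5 = 2.7500, f(x_5) = 0.145665, coefficient = 4
x_6 = 3.0000, f(x_6) = 0.019915, coefficient = 1

I ≈ (0.250000/3) × 10.262058 = 0.855171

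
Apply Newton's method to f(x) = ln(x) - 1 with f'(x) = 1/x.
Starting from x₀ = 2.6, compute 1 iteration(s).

f(x) = ln(x) - 1
f'(x) = 1/x
x₀ = 2.6

Newton-Raphson formula: x_{n+1} = x_n - f(x_n)/f'(x_n)

Iteration 1:
  f(2.600000) = -0.044489
  f'(2.600000) = 0.384615
  x_1 = 2.600000 - (-0.044489)/0.384615 = 2.715670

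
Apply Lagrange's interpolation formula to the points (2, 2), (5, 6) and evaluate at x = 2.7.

Lagrange interpolation formula:
P(x) = Σ yᵢ × Lᵢ(x)
where Lᵢ(x) = Π_{j≠i} (x - xⱼ)/(xᵢ - xⱼ)

L_0(2.7) = (2.7 - 5)/(2 - 5) = 0.766667
L_1(2.7) = (2.7 - 2)/(5 - 2) = 0.233333

P(2.7) = 2×L_0(2.7) + 6×L_1(2.7)
P(2.7) = 2.933333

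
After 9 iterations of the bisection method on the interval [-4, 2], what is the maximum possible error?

Bisection error bound: |error| ≤ (b-a)/2^n
|error| ≤ (2 - (-4))/2^9 = 6/2^9
|error| ≤ 0.0117187500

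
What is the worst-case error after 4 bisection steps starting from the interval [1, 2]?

Bisection error bound: |error| ≤ (b-a)/2^n
|error| ≤ (2 - 1)/2^4 = 1/2^4
|error| ≤ 0.0625000000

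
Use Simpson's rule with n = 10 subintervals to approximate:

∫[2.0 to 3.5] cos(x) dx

f(x) = cos(x)
a = 2.0, b = 3.5, n = 10
h = (b - a)/n = 0.150000

Simpson's rule: (h/3)[f(x₀) + 4f(x₁) + 2f(x₂) + ... + f(xₙ)]

x_0 = 2.0000, f(x_0) = -0.416147, coefficient = 1
x_1 = 2.1500, f(x_1) = -0.547358, coefficient = 4
x_2 = 2.3000, f(x_2) = -0.666276, coefficient = 2
x_3 = 2.4500, f(x_3) = -0.770231, coefficient = 4
x_4 = 2.6000, f(x_4) = -0.856889, coefficient = 2
x_5 = 2.7500, f(x_5) = -0.924302, coefficient = 4
x_6 = 2.9000, f(x_6) = -0.970958, coefficient = 2
x_7 = 3.0500, f(x_7) = -0.995808, coefficient = 4
x_8 = 3.2000, f(x_8) = -0.998295, coefficient = 2
x_9 = 3.3500, f(x_9) = -0.978362, coefficient = 4
x_10 = 3.5000, f(x_10) = -0.936457, coefficient = 1

I ≈ (0.150000/3) × -25.201684 = -1.260084
Exact value: -1.260081
Error: 0.000004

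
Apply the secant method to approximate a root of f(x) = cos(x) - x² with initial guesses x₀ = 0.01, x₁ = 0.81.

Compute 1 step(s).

f(x) = cos(x) - x²
x₀ = 0.01, x₁ = 0.81

Secant formula: x_{n+1} = x_n - f(x_n)(x_n - x_{n-1})/(f(x_n) - f(x_{n-1}))

Iteration 1:
  f(0.010000) = 0.999850
  f(0.810000) = 0.033398
  x_2 = 0.810000 - 0.033398×(0.810000 - 0.010000)/(0.033398 - 0.999850)
       = 0.837646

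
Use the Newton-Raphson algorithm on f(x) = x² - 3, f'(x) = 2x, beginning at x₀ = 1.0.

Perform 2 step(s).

f(x) = x² - 3
f'(x) = 2x
x₀ = 1.0

Newton-Raphson formula: x_{n+1} = x_n - f(x_n)/f'(x_n)

Iteration 1:
  f(1.000000) = -2.000000
  f'(1.000000) = 2.000000
  x_1 = 1.000000 - (-2.000000)/2.000000 = 2.000000
Iteration 2:
  f(2.000000) = 1.000000
  f'(2.000000) = 4.000000
  x_2 = 2.000000 - 1.000000/4.000000 = 1.750000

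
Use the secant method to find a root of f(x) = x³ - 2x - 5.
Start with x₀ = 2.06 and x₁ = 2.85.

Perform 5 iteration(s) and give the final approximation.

f(x) = x³ - 2x - 5
x₀ = 2.06, x₁ = 2.85

Secant formula: x_{n+1} = x_n - f(x_n)(x_n - x_{n-1})/(f(x_n) - f(x_{n-1}))

Iteration 1:
  f(2.060000) = -0.378184
  f(2.850000) = 12.449125
  x_2 = 2.850000 - 12.449125×(2.850000 - 2.060000)/(12.449125 - (-0.378184))
       = 2.083291
Iteration 2:
  f(2.850000) = 12.449125
  f(2.083291) = -0.124884
  x_3 = 2.083291 - (-0.124884)×(2.083291 - 2.850000)/(-0.124884 - 12.449125)
       = 2.090906
Iteration 3:
  f(2.083291) = -0.124884
  f(2.090906) = -0.040603
  x_4 = 2.090906 - (-0.040603)×(2.090906 - 2.083291)/(-0.040603 - (-0.124884))
       = 2.094575
Iteration 4:
  f(2.090906) = -0.040603
  f(2.094575) = 0.000259
  x_5 = 2.094575 - 0.000259×(2.094575 - 2.090906)/(0.000259 - (-0.040603))
       = 2.094551
Iteration 5:
  f(2.094575) = 0.000259
  f(2.094551) = -0.000001
  x_6 = 2.094551 - (-0.000001)×(2.094551 - 2.094575)/(-0.000001 - 0.000259)
       = 2.094551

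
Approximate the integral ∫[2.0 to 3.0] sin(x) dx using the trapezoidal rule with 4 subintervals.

f(x) = sin(x)
a = 2.0, b = 3.0, n = 4
h = (b - a)/n = 0.250000

Trapezoidal rule: (h/2)[f(x₀) + 2f(x₁) + 2f(x₂) + ... + f(xₙ)]

x_0 = 2.0000, f(x_0) = 0.909297, coefficient = 1
x_1 = 2.2500, f(x_1) = 0.778073, coefficient = 2
x_2 = 2.5000, f(x_2) = 0.598472, coefficient = 2
x_3 = 2.7500, f(x_3) = 0.381661, coefficient = 2
x_4 = 3.0000, f(x_4) = 0.141120, coefficient = 1

I ≈ (0.250000/2) × 4.566830 = 0.570854
Exact value: 0.573846
Error: 0.002992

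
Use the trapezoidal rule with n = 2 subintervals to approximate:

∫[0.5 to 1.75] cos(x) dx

f(x) = cos(x)
a = 0.5, b = 1.75, n = 2
h = (b - a)/n = 0.625000

Trapezoidal rule: (h/2)[f(x₀) + 2f(x₁) + 2f(x₂) + ... + f(xₙ)]

x_0 = 0.5000, f(x_0) = 0.877583, coefficient = 1
x_1 = 1.1250, f(x_1) = 0.431177, coefficient = 2
x_2 = 1.7500, f(x_2) = -0.178246, coefficient = 1

I ≈ (0.625000/2) × 1.561690 = 0.488028
Exact value: 0.504560
Error: 0.016532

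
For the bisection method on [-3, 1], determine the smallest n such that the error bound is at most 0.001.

We need (b-a)/2^n ≤ 0.001
(1 - (-3))/2^n ≤ 0.001
4/2^n ≤ 0.001
2^n ≥ 4000
n ≥ log₂(4000) = 11.97
n ≥ 12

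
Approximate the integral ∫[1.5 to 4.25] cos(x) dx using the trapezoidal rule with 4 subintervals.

f(x) = cos(x)
a = 1.5, b = 4.25, n = 4
h = (b - a)/n = 0.687500

Trapezoidal rule: (h/2)[f(x₀) + 2f(x₁) + 2f(x₂) + ... + f(xₙ)]

x_0 = 1.5000, f(x_0) = 0.070737, coefficient = 1
x_1 = 2.1875, f(x_1) = -0.578349, coefficient = 2
x_2 = 2.8750, f(x_2) = -0.964674, coefficient = 2
x_3 = 3.5625, f(x_3) = -0.912719, coefficient = 2
x_4 = 4.2500, f(x_4) = -0.446087, coefficient = 1

I ≈ (0.687500/2) × -5.286834 = -1.817349
Exact value: -1.892484
Error: 0.075135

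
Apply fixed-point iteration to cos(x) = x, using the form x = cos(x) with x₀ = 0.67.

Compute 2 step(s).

Equation: cos(x) = x
Fixed-point form: x = cos(x)
x₀ = 0.67

x_1 = g(0.670000) = 0.783822
x_2 = g(0.783822) = 0.708221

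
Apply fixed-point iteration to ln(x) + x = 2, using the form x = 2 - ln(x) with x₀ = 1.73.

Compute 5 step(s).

Equation: ln(x) + x = 2
Fixed-point form: x = 2 - ln(x)
x₀ = 1.73

x_1 = g(1.730000) = 1.451879
x_2 = g(1.451879) = 1.627142
x_3 = g(1.627142) = 1.513175
x_4 = g(1.513175) = 1.585790
x_5 = g(1.585790) = 1.538917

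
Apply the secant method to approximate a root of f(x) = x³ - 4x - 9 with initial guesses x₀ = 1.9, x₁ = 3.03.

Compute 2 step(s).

f(x) = x³ - 4x - 9
x₀ = 1.9, x₁ = 3.03

Secant formula: x_{n+1} = x_n - f(x_n)(x_n - x_{n-1})/(f(x_n) - f(x_{n-1}))

Iteration 1:
  f(1.900000) = -9.741000
  f(3.030000) = 6.698127
  x_2 = 3.030000 - 6.698127×(3.030000 - 1.900000)/(6.698127 - (-9.741000))
       = 2.569581
Iteration 2:
  f(3.030000) = 6.698127
  f(2.569581) = -2.312029
  x_3 = 2.569581 - (-2.312029)×(2.569581 - 3.030000)/(-2.312029 - 6.698127)
       = 2.687726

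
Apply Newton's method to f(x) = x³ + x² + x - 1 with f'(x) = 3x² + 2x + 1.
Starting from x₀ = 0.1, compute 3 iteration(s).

f(x) = x³ + x² + x - 1
f'(x) = 3x² + 2x + 1
x₀ = 0.1

Newton-Raphson formula: x_{n+1} = x_n - f(x_n)/f'(x_n)

Iteration 1:
  f(0.100000) = -0.889000
  f'(0.100000) = 1.230000
  x_1 = 0.100000 - (-0.889000)/1.230000 = 0.822764
Iteration 2:
  f(0.822764) = 1.056668
  f'(0.822764) = 4.676351
  x_2 = 0.822764 - 1.056668/4.676351 = 0.596804
Iteration 3:
  f(0.596804) = 0.165547
  f'(0.596804) = 3.262135
  x_3 = 0.596804 - 0.165547/3.262135 = 0.546056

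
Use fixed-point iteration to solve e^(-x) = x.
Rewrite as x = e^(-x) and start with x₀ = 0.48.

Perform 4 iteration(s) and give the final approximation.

Equation: e^(-x) = x
Fixed-point form: x = e^(-x)
x₀ = 0.48

x_1 = g(0.480000) = 0.618783
x_2 = g(0.618783) = 0.538599
x_3 = g(0.538599) = 0.583565
x_4 = g(0.583565) = 0.557906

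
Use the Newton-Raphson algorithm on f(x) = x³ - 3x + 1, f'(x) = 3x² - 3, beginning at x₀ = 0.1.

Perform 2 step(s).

f(x) = x³ - 3x + 1
f'(x) = 3x² - 3
x₀ = 0.1

Newton-Raphson formula: x_{n+1} = x_n - f(x_n)/f'(x_n)

Iteration 1:
  f(0.100000) = 0.701000
  f'(0.100000) = -2.970000
  x_1 = 0.100000 - 0.701000/(-2.970000) = 0.336027
Iteration 2:
  f(0.336027) = 0.029861
  f'(0.336027) = -2.661258
  x_2 = 0.336027 - 0.029861/(-2.661258) = 0.347248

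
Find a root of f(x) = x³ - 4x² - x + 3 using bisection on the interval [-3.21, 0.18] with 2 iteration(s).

f(x) = x³ - 4x² - x + 3
Initial interval: [-3.21, 0.18]

Iteration 1:
  c_1 = (-3.210000 + 0.180000)/2 = -1.515000
  f(c_1) = f(-1.515000) = -8.143166
  f(a) × f(c) ≥ 0, new interval: [-1.515000, 0.180000]
Iteration 2:
  c_2 = (-1.515000 + 0.180000)/2 = -0.667500
  f(c_2) = f(-0.667500) = 1.587866
  f(a) × f(c) < 0, new interval: [-1.515000, -0.667500]

After 2 iteration(s), the approximation is c_2 = -0.667500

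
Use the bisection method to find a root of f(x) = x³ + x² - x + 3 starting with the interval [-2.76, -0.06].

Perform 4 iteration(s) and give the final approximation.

f(x) = x³ + x² - x + 3
Initial interval: [-2.76, -0.06]

Iteration 1:
  c_1 = (-2.760000 + (-0.060000))/2 = -1.410000
  f(c_1) = f(-1.410000) = 3.594879
  f(a) × f(c) < 0, new interval: [-2.760000, -1.410000]
Iteration 2:
  c_2 = (-2.760000 + (-1.410000))/2 = -2.085000
  f(c_2) = f(-2.085000) = 0.368261
  f(a) × f(c) < 0, new interval: [-2.760000, -2.085000]
Iteration 3:
  c_3 = (-2.760000 + (-2.085000))/2 = -2.422500
  f(c_3) = f(-2.422500) = -2.925450
  f(a) × f(c) ≥ 0, new interval: [-2.422500, -2.085000]
Iteration 4:
  c_4 = (-2.422500 + (-2.085000))/2 = -2.253750
  f(c_4) = f(-2.253750) = -1.114534
  f(a) × f(c) ≥ 0, new interval: [-2.253750, -2.085000]

After 4 iteration(s), the approximation is c_4 = -2.253750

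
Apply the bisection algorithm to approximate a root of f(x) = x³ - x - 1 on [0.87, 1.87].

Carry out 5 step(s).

f(x) = x³ - x - 1
Initial interval: [0.87, 1.87]

Iteration 1:
  c_1 = (0.870000 + 1.870000)/2 = 1.370000
  f(c_1) = f(1.370000) = 0.201353
  f(a) × f(c) < 0, new interval: [0.870000, 1.370000]
Iteration 2:
  c_2 = (0.870000 + 1.370000)/2 = 1.120000
  f(c_2) = f(1.120000) = -0.715072
  f(a) × f(c) ≥ 0, new interval: [1.120000, 1.370000]
Iteration 3:
  c_3 = (1.120000 + 1.370000)/2 = 1.245000
  f(c_3) = f(1.245000) = -0.315219
  f(a) × f(c) ≥ 0, new interval: [1.245000, 1.370000]
Iteration 4:
  c_4 = (1.245000 + 1.370000)/2 = 1.307500
  f(c_4) = f(1.307500) = -0.072255
  f(a) × f(c) ≥ 0, new interval: [1.307500, 1.370000]
Iteration 5:
  c_5 = (1.307500 + 1.370000)/2 = 1.338750
  f(c_5) = f(1.338750) = 0.060627
  f(a) × f(c) < 0, new interval: [1.307500, 1.338750]

After 5 iteration(s), the approximation is c_5 = 1.338750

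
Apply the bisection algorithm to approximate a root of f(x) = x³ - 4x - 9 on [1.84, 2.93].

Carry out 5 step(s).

f(x) = x³ - 4x - 9
Initial interval: [1.84, 2.93]

Iteration 1:
  c_1 = (1.840000 + 2.930000)/2 = 2.385000
  f(c_1) = f(2.385000) = -4.973583
  f(a) × f(c) ≥ 0, new interval: [2.385000, 2.930000]
Iteration 2:
  c_2 = (2.385000 + 2.930000)/2 = 2.657500
  f(c_2) = f(2.657500) = -0.861921
  f(a) × f(c) ≥ 0, new interval: [2.657500, 2.930000]
Iteration 3:
  c_3 = (2.657500 + 2.930000)/2 = 2.793750
  f(c_3) = f(2.793750) = 1.630328
  f(a) × f(c) < 0, new interval: [2.657500, 2.793750]
Iteration 4:
  c_4 = (2.657500 + 2.793750)/2 = 2.725625
  f(c_4) = f(2.725625) = 0.346254
  f(a) × f(c) < 0, new interval: [2.657500, 2.725625]
Iteration 5:
  c_5 = (2.657500 + 2.725625)/2 = 2.691562
  f(c_5) = f(2.691562) = -0.267202
  f(a) × f(c) ≥ 0, new interval: [2.691562, 2.725625]

After 5 iteration(s), the approximation is c_5 = 2.691562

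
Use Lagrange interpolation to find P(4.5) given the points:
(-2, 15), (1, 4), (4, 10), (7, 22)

Lagrange interpolation formula:
P(x) = Σ yᵢ × Lᵢ(x)
where Lᵢ(x) = Π_{j≠i} (x - xⱼ)/(xᵢ - xⱼ)

L_0(4.5) = (4.5 - 1)/(-2 - 1) × (4.5 - 4)/(-2 - 4) × (4.5 - 7)/(-2 - 7) = 0.027006
L_1(4.5) = (4.5 - (-2))/(1 - (-2)) × (4.5 - 4)/(1 - 4) × (4.5 - 7)/(1 - 7) = -0.150463
L_2(4.5) = (4.5 - (-2))/(4 - (-2)) × (4.5 - 1)/(4 - 1) × (4.5 - 7)/(4 - 7) = 1.053241
L_3(4.5) = (4.5 - (-2))/(7 - (-2)) × (4.5 - 1)/(7 - 1) × (4.5 - 4)/(7 - 4) = 0.070216

P(4.5) = 15×L_0(4.5) + 4×L_1(4.5) + 10×L_2(4.5) + 22×L_3(4.5)
P(4.5) = 11.880401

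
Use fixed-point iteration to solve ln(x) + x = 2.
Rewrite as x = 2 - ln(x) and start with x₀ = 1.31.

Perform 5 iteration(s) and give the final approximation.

Equation: ln(x) + x = 2
Fixed-point form: x = 2 - ln(x)
x₀ = 1.31

x_1 = g(1.310000) = 1.729973
x_2 = g(1.729973) = 1.451894
x_3 = g(1.451894) = 1.627131
x_4 = g(1.627131) = 1.513182
x_5 = g(1.513182) = 1.585785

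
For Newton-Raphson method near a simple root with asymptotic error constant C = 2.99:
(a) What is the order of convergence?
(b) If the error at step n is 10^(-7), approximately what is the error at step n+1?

(a) Newton-Raphson has quadratic (order 2) convergence near simple roots.
    This means |e_{n+1}| ≈ C|e_n|².

(b) With |e_n| = 10^(-7) and C = 2.99:
    |e_{n+1}| ≈ 2.99 × (10^(-7))² = 2.99 × 10^(-14)

(a) 2 (quadratic); (b) |e_{n+1}| ≈ 2.990e-14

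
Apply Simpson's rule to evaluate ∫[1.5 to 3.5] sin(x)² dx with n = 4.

f(x) = sin(x)²
a = 1.5, b = 3.5, n = 4
h = (b - a)/n = 0.500000

Simpson's rule: (h/3)[f(x₀) + 4f(x₁) + 2f(x₂) + ... + f(xₙ)]

x_0 = 1.5000, f(x_0) = 0.994996, coefficient = 1
x_1 = 2.0000, f(x_1) = 0.826822, coefficient = 4
x_2 = 2.5000, f(x_2) = 0.358169, coefficient = 2
x_3 = 3.0000, f(x_3) = 0.019915, coefficient = 4
x_4 = 3.5000, f(x_4) = 0.123049, coefficient = 1

I ≈ (0.500000/3) × 5.221330 = 0.870222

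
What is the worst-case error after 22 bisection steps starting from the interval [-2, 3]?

Bisection error bound: |error| ≤ (b-a)/2^n
|error| ≤ (3 - (-2))/2^22 = 5/2^22
|error| ≤ 0.0000011921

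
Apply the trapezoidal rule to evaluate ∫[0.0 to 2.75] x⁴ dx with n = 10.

f(x) = x⁴
a = 0.0, b = 2.75, n = 10
h = (b - a)/n = 0.275000

Trapezoidal rule: (h/2)[f(x₀) + 2f(x₁) + 2f(x₂) + ... + f(xₙ)]

x_0 = 0.0000, f(x_0) = 0.000000, coefficient = 1
x_1 = 0.2750, f(x_1) = 0.005719, coefficient = 2
x_2 = 0.5500, f(x_2) = 0.091506, coefficient = 2
x_3 = 0.8250, f(x_3) = 0.463250, coefficient = 2
x_4 = 1.1000, f(x_4) = 1.464100, coefficient = 2
x_5 = 1.3750, f(x_5) = 3.574463, coefficient = 2
x_6 = 1.6500, f(x_6) = 7.412006, coefficient = 2
x_7 = 1.9250, f(x_7) = 13.731657, coefficient = 2
x_8 = 2.2000, f(x_8) = 23.425600, coefficient = 2
x_9 = 2.4750, f(x_9) = 37.523282, coefficient = 2
x_10 = 2.7500, f(x_10) = 57.191406, coefficient = 1

I ≈ (0.275000/2) × 232.574573 = 31.979004
Exact value: 31.455273
Error: 0.523730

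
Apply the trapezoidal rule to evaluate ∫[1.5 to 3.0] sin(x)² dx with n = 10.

f(x) = sin(x)²
a = 1.5, b = 3.0, n = 10
h = (b - a)/n = 0.150000

Trapezoidal rule: (h/2)[f(x₀) + 2f(x₁) + 2f(x₂) + ... + f(xₙ)]

x_0 = 1.5000, f(x_0) = 0.994996, coefficient = 1
x_1 = 1.6500, f(x_1) = 0.993740, coefficient = 2
x_2 = 1.8000, f(x_2) = 0.948379, coefficient = 2
x_3 = 1.9500, f(x_3) = 0.862966, coefficient = 2
x_4 = 2.1000, f(x_4) = 0.745130, coefficient = 2
x_5 = 2.2500, f(x_5) = 0.605398, coefficient = 2
x_6 = 2.4000, f(x_6) = 0.456251, coefficient = 2
x_7 = 2.5500, f(x_7) = 0.311011, coefficient = 2
x_8 = 2.7000, f(x_8) = 0.182654, coefficient = 2
x_9 = 2.8500, f(x_9) = 0.082644, coefficient = 2
x_10 = 3.0000, f(x_10) = 0.019915, coefficient = 1

I ≈ (0.150000/2) × 11.391256 = 0.854344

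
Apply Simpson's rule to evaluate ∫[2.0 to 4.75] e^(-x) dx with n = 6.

f(x) = e^(-x)
a = 2.0, b = 4.75, n = 6
h = (b - a)/n = 0.458333

Simpson's rule: (h/3)[f(x₀) + 4f(x₁) + 2f(x₂) + ... + f(xₙ)]

x_0 = 2.0000, f(x_0) = 0.135335, coefficient = 1
x_1 = 2.4583, f(x_1) = 0.085577, coefficient = 4
x_2 = 2.9167, f(x_2) = 0.054114, coefficient = 2
x_3 = 3.3750, f(x_3) = 0.034218, coefficient = 4
x_4 = 3.8333, f(x_4) = 0.021637, coefficient = 2
x_5 = 4.2917, f(x_5) = 0.013682, coefficient = 4
x_6 = 4.7500, f(x_6) = 0.008652, coefficient = 1

I ≈ (0.458333/3) × 0.829400 = 0.126714
Exact value: 0.126684
Error: 0.000030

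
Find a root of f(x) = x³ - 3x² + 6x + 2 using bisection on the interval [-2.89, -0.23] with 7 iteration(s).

f(x) = x³ - 3x² + 6x + 2
Initial interval: [-2.89, -0.23]

Iteration 1:
  c_1 = (-2.890000 + (-0.230000))/2 = -1.560000
  f(c_1) = f(-1.560000) = -18.457216
  f(a) × f(c) ≥ 0, new interval: [-1.560000, -0.230000]
Iteration 2:
  c_2 = (-1.560000 + (-0.230000))/2 = -0.895000
  f(c_2) = f(-0.895000) = -6.489992
  f(a) × f(c) ≥ 0, new interval: [-0.895000, -0.230000]
Iteration 3:
  c_3 = (-0.895000 + (-0.230000))/2 = -0.562500
  f(c_3) = f(-0.562500) = -2.502197
  f(a) × f(c) ≥ 0, new interval: [-0.562500, -0.230000]
Iteration 4:
  c_4 = (-0.562500 + (-0.230000))/2 = -0.396250
  f(c_4) = f(-0.396250) = -0.910759
  f(a) × f(c) ≥ 0, new interval: [-0.396250, -0.230000]
Iteration 5:
  c_5 = (-0.396250 + (-0.230000))/2 = -0.313125
  f(c_5) = f(-0.313125) = -0.203593
  f(a) × f(c) ≥ 0, new interval: [-0.313125, -0.230000]
Iteration 6:
  c_6 = (-0.313125 + (-0.230000))/2 = -0.271562
  f(c_6) = f(-0.271562) = 0.129360
  f(a) × f(c) < 0, new interval: [-0.313125, -0.271562]
Iteration 7:
  c_7 = (-0.313125 + (-0.271562))/2 = -0.292344
  f(c_7) = f(-0.292344) = -0.035442
  f(a) × f(c) ≥ 0, new interval: [-0.292344, -0.271562]

After 7 iteration(s), the approximation is c_7 = -0.292344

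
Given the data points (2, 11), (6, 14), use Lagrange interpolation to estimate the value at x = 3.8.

Lagrange interpolation formula:
P(x) = Σ yᵢ × Lᵢ(x)
where Lᵢ(x) = Π_{j≠i} (x - xⱼ)/(xᵢ - xⱼ)

L_0(3.8) = (3.8 - 6)/(2 - 6) = 0.550000
L_1(3.8) = (3.8 - 2)/(6 - 2) = 0.450000

P(3.8) = 11×L_0(3.8) + 14×L_1(3.8)
P(3.8) = 12.350000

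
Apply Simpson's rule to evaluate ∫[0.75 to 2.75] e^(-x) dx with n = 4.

f(x) = e^(-x)
a = 0.75, b = 2.75, n = 4
h = (b - a)/n = 0.500000

Simpson's rule: (h/3)[f(x₀) + 4f(x₁) + 2f(x₂) + ... + f(xₙ)]

x_0 = 0.7500, f(x_0) = 0.472367, coefficient = 1
x_1 = 1.2500, f(x_1) = 0.286505, coefficient = 4
x_2 = 1.7500, f(x_2) = 0.173774, coefficient = 2
x_3 = 2.2500, f(x_3) = 0.105399, coefficient = 4
x_4 = 2.7500, f(x_4) = 0.063928, coefficient = 1

I ≈ (0.500000/3) × 2.451458 = 0.408576
Exact value: 0.408439
Error: 0.000138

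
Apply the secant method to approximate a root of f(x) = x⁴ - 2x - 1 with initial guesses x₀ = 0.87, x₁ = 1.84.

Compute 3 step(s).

f(x) = x⁴ - 2x - 1
x₀ = 0.87, x₁ = 1.84

Secant formula: x_{n+1} = x_n - f(x_n)(x_n - x_{n-1})/(f(x_n) - f(x_{n-1}))

Iteration 1:
  f(0.870000) = -2.167102
  f(1.840000) = 6.782287
  x_2 = 1.840000 - 6.782287×(1.840000 - 0.870000)/(6.782287 - (-2.167102))
       = 1.104886
Iteration 2:
  f(1.840000) = 6.782287
  f(1.104886) = -1.719484
  x_3 = 1.104886 - (-1.719484)×(1.104886 - 1.840000)/(-1.719484 - 6.782287)
       = 1.253563
Iteration 3:
  f(1.104886) = -1.719484
  f(1.253563) = -1.037764
  x_4 = 1.253563 - (-1.037764)×(1.253563 - 1.104886)/(-1.037764 - (-1.719484))
       = 1.479890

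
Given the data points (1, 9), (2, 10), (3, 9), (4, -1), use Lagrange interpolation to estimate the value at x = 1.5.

Lagrange interpolation formula:
P(x) = Σ yᵢ × Lᵢ(x)
where Lᵢ(x) = Π_{j≠i} (x - xⱼ)/(xᵢ - xⱼ)

L_0(1.5) = (1.5 - 2)/(1 - 2) × (1.5 - 3)/(1 - 3) × (1.5 - 4)/(1 - 4) = 0.312500
L_1(1.5) = (1.5 - 1)/(2 - 1) × (1.5 - 3)/(2 - 3) × (1.5 - 4)/(2 - 4) = 0.937500
L_2(1.5) = (1.5 - 1)/(3 - 1) × (1.5 - 2)/(3 - 2) × (1.5 - 4)/(3 - 4) = -0.312500
L_3(1.5) = (1.5 - 1)/(4 - 1) × (1.5 - 2)/(4 - 2) × (1.5 - 3)/(4 - 3) = 0.062500

P(1.5) = 9×L_0(1.5) + 10×L_1(1.5) + 9×L_2(1.5) + (-1)×L_3(1.5)
P(1.5) = 9.312500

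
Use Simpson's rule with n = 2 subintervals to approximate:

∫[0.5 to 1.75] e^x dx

f(x) = e^x
a = 0.5, b = 1.75, n = 2
h = (b - a)/n = 0.625000

Simpson's rule: (h/3)[f(x₀) + 4f(x₁) + 2f(x₂) + ... + f(xₙ)]

x_0 = 0.5000, f(x_0) = 1.648721, coefficient = 1
x_1 = 1.1250, f(x_1) = 3.080217, coefficient = 4
x_2 = 1.7500, f(x_2) = 5.754603, coefficient = 1

I ≈ (0.625000/3) × 19.724191 = 4.109207
Exact value: 4.105881
Error: 0.003325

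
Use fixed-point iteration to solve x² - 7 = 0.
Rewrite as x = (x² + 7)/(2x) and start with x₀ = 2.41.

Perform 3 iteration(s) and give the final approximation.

Equation: x² - 7 = 0
Fixed-point form: x = (x² + 7)/(2x)
x₀ = 2.41

x_1 = g(2.410000) = 2.657282
x_2 = g(2.657282) = 2.645776
x_3 = g(2.645776) = 2.645751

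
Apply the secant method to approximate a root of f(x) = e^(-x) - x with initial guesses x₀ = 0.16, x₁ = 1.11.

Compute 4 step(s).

f(x) = e^(-x) - x
x₀ = 0.16, x₁ = 1.11

Secant formula: x_{n+1} = x_n - f(x_n)(x_n - x_{n-1})/(f(x_n) - f(x_{n-1}))

Iteration 1:
  f(0.160000) = 0.692144
  f(1.110000) = -0.780441
  x_2 = 1.110000 - (-0.780441)×(1.110000 - 0.160000)/(-0.780441 - 0.692144)
       = 0.606519
Iteration 2:
  f(1.110000) = -0.780441
  f(0.606519) = -0.061273
  x_3 = 0.606519 - (-0.061273)×(0.606519 - 1.110000)/(-0.061273 - (-0.780441))
       = 0.563622
Iteration 3:
  f(0.606519) = -0.061273
  f(0.563622) = 0.005522
  x_4 = 0.563622 - 0.005522×(0.563622 - 0.606519)/(0.005522 - (-0.061273))
       = 0.567168
Iteration 4:
  f(0.563622) = 0.005522
  f(0.567168) = -0.000039
  x_5 = 0.567168 - (-0.000039)×(0.567168 - 0.563622)/(-0.000039 - 0.005522)
       = 0.567143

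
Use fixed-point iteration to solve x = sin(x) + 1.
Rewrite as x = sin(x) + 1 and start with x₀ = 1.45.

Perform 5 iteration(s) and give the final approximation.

Equation: x = sin(x) + 1
Fixed-point form: x = sin(x) + 1
x₀ = 1.45

x_1 = g(1.450000) = 1.992713
x_2 = g(1.992713) = 1.912306
x_3 = g(1.912306) = 1.942250
x_4 = g(1.942250) = 1.931801
x_5 = g(1.931801) = 1.935543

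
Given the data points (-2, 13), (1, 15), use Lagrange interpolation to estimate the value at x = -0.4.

Lagrange interpolation formula:
P(x) = Σ yᵢ × Lᵢ(x)
where Lᵢ(x) = Π_{j≠i} (x - xⱼ)/(xᵢ - xⱼ)

L_0(-0.4) = (-0.4 - 1)/(-2 - 1) = 0.466667
L_1(-0.4) = (-0.4 - (-2))/(1 - (-2)) = 0.533333

P(-0.4) = 13×L_0(-0.4) + 15×L_1(-0.4)
P(-0.4) = 14.066667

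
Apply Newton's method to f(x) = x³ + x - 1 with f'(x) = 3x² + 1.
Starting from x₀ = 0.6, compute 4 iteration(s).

f(x) = x³ + x - 1
f'(x) = 3x² + 1
x₀ = 0.6

Newton-Raphson formula: x_{n+1} = x_n - f(x_n)/f'(x_n)

Iteration 1:
  f(0.600000) = -0.184000
  f'(0.600000) = 2.080000
  x_1 = 0.600000 - (-0.184000)/2.080000 = 0.688462
Iteration 2:
  f(0.688462) = 0.014778
  f'(0.688462) = 2.421938
  x_2 = 0.688462 - 0.014778/2.421938 = 0.682360
Iteration 3:
  f(0.682360) = 0.000077
  f'(0.682360) = 2.396845
  x_3 = 0.682360 - 0.000077/2.396845 = 0.682328
Iteration 4:
  f(0.682328) = 0.000000
  f'(0.682328) = 2.396714
  x_4 = 0.682328 - 0.000000/2.396714 = 0.682328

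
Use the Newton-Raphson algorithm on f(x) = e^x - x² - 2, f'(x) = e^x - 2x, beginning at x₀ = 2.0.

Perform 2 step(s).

f(x) = e^x - x² - 2
f'(x) = e^x - 2x
x₀ = 2.0

Newton-Raphson formula: x_{n+1} = x_n - f(x_n)/f'(x_n)

Iteration 1:
  f(2.000000) = 1.389056
  f'(2.000000) = 3.389056
  x_1 = 2.000000 - 1.389056/3.389056 = 1.590135
Iteration 2:
  f(1.590135) = 0.375881
  f'(1.590135) = 1.724140
  x_2 = 1.590135 - 0.375881/1.724140 = 1.372124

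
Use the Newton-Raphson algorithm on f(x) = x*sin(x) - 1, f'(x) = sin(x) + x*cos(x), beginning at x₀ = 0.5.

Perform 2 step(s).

f(x) = x*sin(x) - 1
f'(x) = sin(x) + x*cos(x)
x₀ = 0.5

Newton-Raphson formula: x_{n+1} = x_n - f(x_n)/f'(x_n)

Iteration 1:
  f(0.500000) = -0.760287
  f'(0.500000) = 0.918217
  x_1 = 0.500000 - (-0.760287)/0.918217 = 1.328004
Iteration 2:
  f(1.328004) = 0.289054
  f'(1.328004) = 1.289941
  x_2 = 1.328004 - 0.289054/1.289941 = 1.103921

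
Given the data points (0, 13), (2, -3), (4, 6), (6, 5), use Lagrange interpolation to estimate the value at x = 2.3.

Lagrange interpolation formula:
P(x) = Σ yᵢ × Lᵢ(x)
where Lᵢ(x) = Π_{j≠i} (x - xⱼ)/(xᵢ - xⱼ)

L_0(2.3) = (2.3 - 2)/(0 - 2) × (2.3 - 4)/(0 - 4) × (2.3 - 6)/(0 - 6) = -0.039312
L_1(2.3) = (2.3 - 0)/(2 - 0) × (2.3 - 4)/(2 - 4) × (2.3 - 6)/(2 - 6) = 0.904188
L_2(2.3) = (2.3 - 0)/(4 - 0) × (2.3 - 2)/(4 - 2) × (2.3 - 6)/(4 - 6) = 0.159562
L_3(2.3) = (2.3 - 0)/(6 - 0) × (2.3 - 2)/(6 - 2) × (2.3 - 4)/(6 - 4) = -0.024437

P(2.3) = 13×L_0(2.3) + (-3)×L_1(2.3) + 6×L_2(2.3) + 5×L_3(2.3)
P(2.3) = -2.388438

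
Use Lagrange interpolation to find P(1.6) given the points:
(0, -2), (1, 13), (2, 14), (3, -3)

Lagrange interpolation formula:
P(x) = Σ yᵢ × Lᵢ(x)
where Lᵢ(x) = Π_{j≠i} (x - xⱼ)/(xᵢ - xⱼ)

L_0(1.6) = (1.6 - 1)/(0 - 1) × (1.6 - 2)/(0 - 2) × (1.6 - 3)/(0 - 3) = -0.056000
L_1(1.6) = (1.6 - 0)/(1 - 0) × (1.6 - 2)/(1 - 2) × (1.6 - 3)/(1 - 3) = 0.448000
L_2(1.6) = (1.6 - 0)/(2 - 0) × (1.6 - 1)/(2 - 1) × (1.6 - 3)/(2 - 3) = 0.672000
L_3(1.6) = (1.6 - 0)/(3 - 0) × (1.6 - 1)/(3 - 1) × (1.6 - 2)/(3 - 2) = -0.064000

P(1.6) = (-2)×L_0(1.6) + 13×L_1(1.6) + 14×L_2(1.6) + (-3)×L_3(1.6)
P(1.6) = 15.536000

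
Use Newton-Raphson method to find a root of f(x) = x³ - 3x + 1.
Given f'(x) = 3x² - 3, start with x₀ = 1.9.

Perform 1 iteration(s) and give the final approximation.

f(x) = x³ - 3x + 1
f'(x) = 3x² - 3
x₀ = 1.9

Newton-Raphson formula: x_{n+1} = x_n - f(x_n)/f'(x_n)

Iteration 1:
  f(1.900000) = 2.159000
  f'(1.900000) = 7.830000
  x_1 = 1.900000 - 2.159000/7.830000 = 1.624266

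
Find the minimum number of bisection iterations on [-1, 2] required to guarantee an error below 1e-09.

We need (b-a)/2^n ≤ 1e-09
(2 - (-1))/2^n ≤ 1e-09
3/2^n ≤ 1e-09
2^n ≥ 3000000000
n ≥ log₂(3000000000) = 31.48
n ≥ 32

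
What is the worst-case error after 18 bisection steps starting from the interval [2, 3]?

Bisection error bound: |error| ≤ (b-a)/2^n
|error| ≤ (3 - 2)/2^18 = 1/2^18
|error| ≤ 0.0000038147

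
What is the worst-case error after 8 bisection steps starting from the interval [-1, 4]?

Bisection error bound: |error| ≤ (b-a)/2^n
|error| ≤ (4 - (-1))/2^8 = 5/2^8
|error| ≤ 0.0195312500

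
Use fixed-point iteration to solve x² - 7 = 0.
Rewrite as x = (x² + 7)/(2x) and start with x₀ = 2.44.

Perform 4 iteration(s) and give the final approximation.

Equation: x² - 7 = 0
Fixed-point form: x = (x² + 7)/(2x)
x₀ = 2.44

x_1 = g(2.440000) = 2.654426
x_2 = g(2.654426) = 2.645765
x_3 = g(2.645765) = 2.645751
x_4 = g(2.645751) = 2.645751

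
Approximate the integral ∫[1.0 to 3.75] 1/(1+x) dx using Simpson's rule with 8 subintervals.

f(x) = 1/(1+x)
a = 1.0, b = 3.75, n = 8
h = (b - a)/n = 0.343750

Simpson's rule: (h/3)[f(x₀) + 4f(x₁) + 2f(x₂) + ... + f(xₙ)]

x_0 = 1.0000, f(x_0) = 0.500000, coefficient = 1
x_1 = 1.3438, f(x_1) = 0.426667, coefficient = 4
x_2 = 1.6875, f(x_2) = 0.372093, coefficient = 2
x_3 = 2.0312, f(x_3) = 0.329897, coefficient = 4
x_4 = 2.3750, f(x_4) = 0.296296, coefficient = 2
x_5 = 2.7188, f(x_5) = 0.268908, coefficient = 4
x_6 = 3.0625, f(x_6) = 0.246154, coefficient = 2
x_7 = 3.4062, f(x_7) = 0.226950, coefficient = 4
x_8 = 3.7500, f(x_8) = 0.210526, coefficient = 1

I ≈ (0.343750/3) × 7.549299 = 0.865024
Exact value: 0.864997
Error: 0.000026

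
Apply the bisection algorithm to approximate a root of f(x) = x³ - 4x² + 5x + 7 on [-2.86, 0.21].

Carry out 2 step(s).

f(x) = x³ - 4x² + 5x + 7
Initial interval: [-2.86, 0.21]

Iteration 1:
  c_1 = (-2.860000 + 0.210000)/2 = -1.325000
  f(c_1) = f(-1.325000) = -8.973703
  f(a) × f(c) ≥ 0, new interval: [-1.325000, 0.210000]
Iteration 2:
  c_2 = (-1.325000 + 0.210000)/2 = -0.557500
  f(c_2) = f(-0.557500) = 2.796001
  f(a) × f(c) < 0, new interval: [-1.325000, -0.557500]

After 2 iteration(s), the approximation is c_2 = -0.557500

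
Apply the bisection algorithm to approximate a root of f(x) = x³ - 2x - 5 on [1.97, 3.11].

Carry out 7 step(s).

f(x) = x³ - 2x - 5
Initial interval: [1.97, 3.11]

Iteration 1:
  c_1 = (1.970000 + 3.110000)/2 = 2.540000
  f(c_1) = f(2.540000) = 6.307064
  f(a) × f(c) < 0, new interval: [1.970000, 2.540000]
Iteration 2:
  c_2 = (1.970000 + 2.540000)/2 = 2.255000
  f(c_2) = f(2.255000) = 1.956731
  f(a) × f(c) < 0, new interval: [1.970000, 2.255000]
Iteration 3:
  c_3 = (1.970000 + 2.255000)/2 = 2.112500
  f(c_3) = f(2.112500) = 0.202361
  f(a) × f(c) < 0, new interval: [1.970000, 2.112500]
Iteration 4:
  c_4 = (1.970000 + 2.112500)/2 = 2.041250
  f(c_4) = f(2.041250) = -0.577220
  f(a) × f(c) ≥ 0, new interval: [2.041250, 2.112500]
Iteration 5:
  c_5 = (2.041250 + 2.112500)/2 = 2.076875
  f(c_5) = f(2.076875) = -0.195337
  f(a) × f(c) ≥ 0, new interval: [2.076875, 2.112500]
Iteration 6:
  c_6 = (2.076875 + 2.112500)/2 = 2.094688
  f(c_6) = f(2.094688) = 0.001518
  f(a) × f(c) < 0, new interval: [2.076875, 2.094688]
Iteration 7:
  c_7 = (2.076875 + 2.094688)/2 = 2.085781
  f(c_7) = f(2.085781) = -0.097406
  f(a) × f(c) ≥ 0, new interval: [2.085781, 2.094688]

After 7 iteration(s), the approximation is c_7 = 2.085781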